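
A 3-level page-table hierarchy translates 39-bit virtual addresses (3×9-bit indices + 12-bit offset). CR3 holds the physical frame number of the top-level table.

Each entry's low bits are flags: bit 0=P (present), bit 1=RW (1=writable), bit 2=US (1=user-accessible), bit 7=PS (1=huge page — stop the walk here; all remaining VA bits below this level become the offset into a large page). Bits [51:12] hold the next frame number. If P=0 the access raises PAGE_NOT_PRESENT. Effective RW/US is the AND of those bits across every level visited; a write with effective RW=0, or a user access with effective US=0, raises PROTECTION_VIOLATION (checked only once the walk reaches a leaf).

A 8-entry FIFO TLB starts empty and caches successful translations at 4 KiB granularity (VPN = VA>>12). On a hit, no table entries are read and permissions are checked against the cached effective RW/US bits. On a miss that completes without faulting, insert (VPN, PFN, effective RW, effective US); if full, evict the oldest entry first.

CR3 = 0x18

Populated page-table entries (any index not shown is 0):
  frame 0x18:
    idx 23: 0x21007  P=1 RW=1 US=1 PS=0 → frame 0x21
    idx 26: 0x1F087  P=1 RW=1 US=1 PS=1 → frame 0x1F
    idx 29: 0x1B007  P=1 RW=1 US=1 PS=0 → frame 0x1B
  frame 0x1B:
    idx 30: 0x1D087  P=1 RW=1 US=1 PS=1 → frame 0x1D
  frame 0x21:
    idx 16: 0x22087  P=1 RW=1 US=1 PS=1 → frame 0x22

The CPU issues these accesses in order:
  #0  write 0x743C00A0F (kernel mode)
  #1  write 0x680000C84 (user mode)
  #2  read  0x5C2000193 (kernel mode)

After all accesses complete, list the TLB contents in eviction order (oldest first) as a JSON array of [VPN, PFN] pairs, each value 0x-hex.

Per-access translation:
#0 VA=0x743C00A0F (w,kernel):
  L0: frame=0x18 idx=29 entry=0x1B007 [P=1 RW=1 US=1 PS=0]
  L1: frame=0x1B idx=30 entry=0x1D087 [P=1 RW=1 US=1 PS=1]
  → PA=0x1DA0F (huge @L1)  (2 entries read)
#1 VA=0x680000C84 (w,user):
  L0: frame=0x18 idx=26 entry=0x1F087 [P=1 RW=1 US=1 PS=1]
  → PA=0x1FC84 (huge @L0)  (1 entries read)
#2 VA=0x5C2000193 (r,kernel):
  L0: frame=0x18 idx=23 entry=0x21007 [P=1 RW=1 US=1 PS=0]
  L1: frame=0x21 idx=16 entry=0x22087 [P=1 RW=1 US=1 PS=1]
  → PA=0x22193 (huge @L1)  (2 entries read)

TLB: [["0x743C00", "0x1D"], ["0x680000", "0x1F"], ["0x5C2000", "0x22"]]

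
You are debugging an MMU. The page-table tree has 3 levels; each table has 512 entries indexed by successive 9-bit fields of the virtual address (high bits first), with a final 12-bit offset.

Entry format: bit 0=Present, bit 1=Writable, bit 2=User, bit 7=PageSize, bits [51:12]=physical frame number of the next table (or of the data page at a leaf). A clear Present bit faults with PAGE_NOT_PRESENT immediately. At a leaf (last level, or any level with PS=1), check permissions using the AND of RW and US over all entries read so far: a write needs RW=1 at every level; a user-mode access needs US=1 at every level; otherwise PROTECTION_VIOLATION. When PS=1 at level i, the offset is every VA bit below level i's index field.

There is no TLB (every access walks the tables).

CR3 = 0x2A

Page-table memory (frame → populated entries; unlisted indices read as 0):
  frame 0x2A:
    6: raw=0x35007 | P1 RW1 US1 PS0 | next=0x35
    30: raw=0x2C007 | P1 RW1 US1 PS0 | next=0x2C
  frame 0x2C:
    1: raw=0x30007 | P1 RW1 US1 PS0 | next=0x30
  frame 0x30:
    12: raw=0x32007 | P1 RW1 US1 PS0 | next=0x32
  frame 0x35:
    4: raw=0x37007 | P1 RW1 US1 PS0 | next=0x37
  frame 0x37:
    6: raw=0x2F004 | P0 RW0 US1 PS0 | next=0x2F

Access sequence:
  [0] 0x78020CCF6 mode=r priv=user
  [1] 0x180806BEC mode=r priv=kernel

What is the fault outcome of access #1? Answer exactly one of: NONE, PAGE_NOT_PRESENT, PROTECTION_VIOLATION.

Per-access translation:
#0 VA=0x78020CCF6 (r,user):
  [0] read 0x2A idx=30: raw=0x2C007 flags P=1 W=1 U=1 S=0
  [1] read 0x2C idx=1: raw=0x30007 flags P=1 W=1 U=1 S=0
  [2] read 0x30 idx=12: raw=0x32007 flags P=1 W=1 U=1 S=0
  → PA=0x32CF6  (3 entries read)
#1 VA=0x180806BEC (r,kernel):
  [0] read 0x2A idx=6: raw=0x35007 flags P=1 W=1 U=1 S=0
  [1] read 0x35 idx=4: raw=0x37007 flags P=1 W=1 U=1 S=0
  [2] read 0x37 idx=6: raw=0x2F004 flags P=0 W=0 U=1 S=0
  → PAGE_NOT_PRESENT  (3 entries read)

Access #1 fault: PAGE_NOT_PRESENT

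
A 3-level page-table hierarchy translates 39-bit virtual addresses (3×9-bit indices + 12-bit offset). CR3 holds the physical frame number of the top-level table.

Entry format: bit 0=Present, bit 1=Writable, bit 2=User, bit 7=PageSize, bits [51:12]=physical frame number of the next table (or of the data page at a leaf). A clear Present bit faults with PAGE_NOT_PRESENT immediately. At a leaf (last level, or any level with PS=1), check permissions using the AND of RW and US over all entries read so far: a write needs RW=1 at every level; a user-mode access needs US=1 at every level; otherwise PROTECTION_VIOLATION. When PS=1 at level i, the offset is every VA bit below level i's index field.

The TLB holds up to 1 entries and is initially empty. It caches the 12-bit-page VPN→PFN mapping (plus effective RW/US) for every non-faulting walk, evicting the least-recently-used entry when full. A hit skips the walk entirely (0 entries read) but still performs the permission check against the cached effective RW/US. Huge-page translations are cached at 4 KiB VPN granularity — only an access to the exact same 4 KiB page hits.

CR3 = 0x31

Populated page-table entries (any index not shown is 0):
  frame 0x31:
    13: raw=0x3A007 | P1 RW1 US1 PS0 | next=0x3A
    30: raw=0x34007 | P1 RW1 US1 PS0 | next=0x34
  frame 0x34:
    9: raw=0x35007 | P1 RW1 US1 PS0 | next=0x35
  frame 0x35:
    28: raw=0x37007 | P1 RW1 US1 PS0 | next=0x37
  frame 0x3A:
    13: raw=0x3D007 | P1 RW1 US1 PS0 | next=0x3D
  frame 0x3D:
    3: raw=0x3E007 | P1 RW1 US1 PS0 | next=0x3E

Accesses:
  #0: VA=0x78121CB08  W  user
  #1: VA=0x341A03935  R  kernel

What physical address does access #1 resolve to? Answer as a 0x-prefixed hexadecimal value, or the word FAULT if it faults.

Trace:
#0 VA=0x78121CB08 (w,user):
  L0 @0x31[30] → 0x34007  P=1,RW=1,US=1,PS=0
  L1 @0x34[9] → 0x35007  P=1,RW=1,US=1,PS=0
  L2 @0x35[28] → 0x37007  P=1,RW=1,US=1,PS=0
  ✓ 0x37B08  — 3 lookups
#1 VA=0x341A03935 (r,kernel):
  L0 @0x31[13] → 0x3A007  P=1,RW=1,US=1,PS=0
  L1 @0x3A[13] → 0x3D007  P=1,RW=1,US=1,PS=0
  L2 @0x3D[3] → 0x3E007  P=1,RW=1,US=1,PS=0
  ✓ 0x3E935  — 3 lookups

Access #1 PA: 0x3E935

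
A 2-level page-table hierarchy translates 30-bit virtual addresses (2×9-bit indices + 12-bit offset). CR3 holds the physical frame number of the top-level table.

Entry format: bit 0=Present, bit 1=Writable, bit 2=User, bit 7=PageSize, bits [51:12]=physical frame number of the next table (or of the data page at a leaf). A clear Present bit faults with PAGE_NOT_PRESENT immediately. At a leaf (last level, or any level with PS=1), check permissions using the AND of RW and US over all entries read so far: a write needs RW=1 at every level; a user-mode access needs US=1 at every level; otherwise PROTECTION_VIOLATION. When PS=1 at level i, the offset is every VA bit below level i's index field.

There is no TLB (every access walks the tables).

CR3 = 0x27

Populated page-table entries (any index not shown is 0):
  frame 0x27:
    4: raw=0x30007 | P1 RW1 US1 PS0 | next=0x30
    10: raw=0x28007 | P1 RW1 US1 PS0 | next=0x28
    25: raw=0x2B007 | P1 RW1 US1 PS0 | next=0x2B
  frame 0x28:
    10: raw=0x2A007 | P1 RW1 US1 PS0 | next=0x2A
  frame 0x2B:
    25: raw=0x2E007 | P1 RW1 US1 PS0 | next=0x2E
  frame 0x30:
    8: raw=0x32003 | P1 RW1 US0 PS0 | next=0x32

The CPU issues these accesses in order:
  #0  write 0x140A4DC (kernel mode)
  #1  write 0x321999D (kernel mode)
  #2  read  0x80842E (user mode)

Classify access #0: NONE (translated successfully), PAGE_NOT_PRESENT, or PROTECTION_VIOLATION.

Trace:
#0 VA=0x140A4DC (w,kernel):
  lvl0: tbl 0x27, slot 10 ⇒ 0x28007 (P1/RW1/US1/PS0)
  lvl1: tbl 0x28, slot 10 ⇒ 0x2A007 (P1/RW1/US1/PS0)
  ⇒ phys 0x2A4DC  [2 reads]
#1 VA=0x321999D (w,kernel):
  lvl0: tbl 0x27, slot 25 ⇒ 0x2B007 (P1/RW1/US1/PS0)
  lvl1: tbl 0x2B, slot 25 ⇒ 0x2E007 (P1/RW1/US1/PS0)
  ⇒ phys 0x2E99D  [2 reads]
#2 VA=0x80842E (r,user):
  lvl0: tbl 0x27, slot 4 ⇒ 0x30007 (P1/RW1/US1/PS0)
  lvl1: tbl 0x30, slot 8 ⇒ 0x32003 (P1/RW1/US0/PS0)
  → PROTECTION_VIOLATION  (2 entries read)

Access #0 fault: NONE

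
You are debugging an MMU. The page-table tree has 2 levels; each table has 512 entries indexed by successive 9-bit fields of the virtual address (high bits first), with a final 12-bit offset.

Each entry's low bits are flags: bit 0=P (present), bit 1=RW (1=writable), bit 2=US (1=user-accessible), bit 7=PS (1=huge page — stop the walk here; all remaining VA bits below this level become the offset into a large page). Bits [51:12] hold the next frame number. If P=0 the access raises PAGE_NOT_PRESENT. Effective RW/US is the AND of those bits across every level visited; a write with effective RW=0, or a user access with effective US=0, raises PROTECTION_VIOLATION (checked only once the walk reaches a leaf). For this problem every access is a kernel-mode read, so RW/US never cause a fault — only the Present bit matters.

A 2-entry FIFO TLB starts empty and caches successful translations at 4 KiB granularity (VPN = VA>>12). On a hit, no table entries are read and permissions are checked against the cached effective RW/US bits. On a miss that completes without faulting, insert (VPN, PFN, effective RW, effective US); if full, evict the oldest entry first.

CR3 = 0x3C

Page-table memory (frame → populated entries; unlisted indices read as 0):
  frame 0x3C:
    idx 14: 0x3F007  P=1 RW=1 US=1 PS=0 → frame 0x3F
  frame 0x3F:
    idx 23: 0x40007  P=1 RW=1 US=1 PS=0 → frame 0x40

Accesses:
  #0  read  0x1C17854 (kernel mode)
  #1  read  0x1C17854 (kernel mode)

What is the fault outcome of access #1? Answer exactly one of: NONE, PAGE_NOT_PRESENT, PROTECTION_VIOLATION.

Walk each access:
#0 VA=0x1C17854 (r,kernel):
  L0 @0x3C[14] → 0x3F007  P=1,RW=1,US=1,PS=0
  L1 @0x3F[23] → 0x40007  P=1,RW=1,US=1,PS=0
  ⇒ phys 0x40854  [2 reads]
#1 VA=0x1C17854 (r,kernel):
  TLB hit vpn=0x1C17 → PA=0x40854

Access #1 fault: NONE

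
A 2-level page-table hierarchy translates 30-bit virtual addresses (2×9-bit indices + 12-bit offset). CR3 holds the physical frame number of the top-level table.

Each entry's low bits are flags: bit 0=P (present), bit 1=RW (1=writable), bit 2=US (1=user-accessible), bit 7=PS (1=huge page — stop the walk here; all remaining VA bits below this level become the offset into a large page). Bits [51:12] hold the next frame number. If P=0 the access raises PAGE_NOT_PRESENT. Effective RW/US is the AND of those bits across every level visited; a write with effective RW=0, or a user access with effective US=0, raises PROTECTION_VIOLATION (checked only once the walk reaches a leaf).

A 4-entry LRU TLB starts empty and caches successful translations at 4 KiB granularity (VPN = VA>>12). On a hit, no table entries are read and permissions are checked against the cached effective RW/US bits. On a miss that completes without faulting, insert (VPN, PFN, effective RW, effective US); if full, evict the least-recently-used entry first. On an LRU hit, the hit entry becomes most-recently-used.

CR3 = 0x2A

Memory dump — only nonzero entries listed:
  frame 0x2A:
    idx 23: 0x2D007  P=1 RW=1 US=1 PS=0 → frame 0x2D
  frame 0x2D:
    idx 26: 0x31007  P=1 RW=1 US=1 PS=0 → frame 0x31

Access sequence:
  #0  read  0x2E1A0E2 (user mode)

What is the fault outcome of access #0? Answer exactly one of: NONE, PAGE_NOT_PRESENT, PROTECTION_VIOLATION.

Trace:
#0 VA=0x2E1A0E2 (r,user):
  [0] read 0x2A idx=23: raw=0x2D007 flags P=1 W=1 U=1 S=0
  [1] read 0x2D idx=26: raw=0x31007 flags P=1 W=1 U=1 S=0
  → PA=0x310E2  (2 entries read)

Access #0 fault: NONE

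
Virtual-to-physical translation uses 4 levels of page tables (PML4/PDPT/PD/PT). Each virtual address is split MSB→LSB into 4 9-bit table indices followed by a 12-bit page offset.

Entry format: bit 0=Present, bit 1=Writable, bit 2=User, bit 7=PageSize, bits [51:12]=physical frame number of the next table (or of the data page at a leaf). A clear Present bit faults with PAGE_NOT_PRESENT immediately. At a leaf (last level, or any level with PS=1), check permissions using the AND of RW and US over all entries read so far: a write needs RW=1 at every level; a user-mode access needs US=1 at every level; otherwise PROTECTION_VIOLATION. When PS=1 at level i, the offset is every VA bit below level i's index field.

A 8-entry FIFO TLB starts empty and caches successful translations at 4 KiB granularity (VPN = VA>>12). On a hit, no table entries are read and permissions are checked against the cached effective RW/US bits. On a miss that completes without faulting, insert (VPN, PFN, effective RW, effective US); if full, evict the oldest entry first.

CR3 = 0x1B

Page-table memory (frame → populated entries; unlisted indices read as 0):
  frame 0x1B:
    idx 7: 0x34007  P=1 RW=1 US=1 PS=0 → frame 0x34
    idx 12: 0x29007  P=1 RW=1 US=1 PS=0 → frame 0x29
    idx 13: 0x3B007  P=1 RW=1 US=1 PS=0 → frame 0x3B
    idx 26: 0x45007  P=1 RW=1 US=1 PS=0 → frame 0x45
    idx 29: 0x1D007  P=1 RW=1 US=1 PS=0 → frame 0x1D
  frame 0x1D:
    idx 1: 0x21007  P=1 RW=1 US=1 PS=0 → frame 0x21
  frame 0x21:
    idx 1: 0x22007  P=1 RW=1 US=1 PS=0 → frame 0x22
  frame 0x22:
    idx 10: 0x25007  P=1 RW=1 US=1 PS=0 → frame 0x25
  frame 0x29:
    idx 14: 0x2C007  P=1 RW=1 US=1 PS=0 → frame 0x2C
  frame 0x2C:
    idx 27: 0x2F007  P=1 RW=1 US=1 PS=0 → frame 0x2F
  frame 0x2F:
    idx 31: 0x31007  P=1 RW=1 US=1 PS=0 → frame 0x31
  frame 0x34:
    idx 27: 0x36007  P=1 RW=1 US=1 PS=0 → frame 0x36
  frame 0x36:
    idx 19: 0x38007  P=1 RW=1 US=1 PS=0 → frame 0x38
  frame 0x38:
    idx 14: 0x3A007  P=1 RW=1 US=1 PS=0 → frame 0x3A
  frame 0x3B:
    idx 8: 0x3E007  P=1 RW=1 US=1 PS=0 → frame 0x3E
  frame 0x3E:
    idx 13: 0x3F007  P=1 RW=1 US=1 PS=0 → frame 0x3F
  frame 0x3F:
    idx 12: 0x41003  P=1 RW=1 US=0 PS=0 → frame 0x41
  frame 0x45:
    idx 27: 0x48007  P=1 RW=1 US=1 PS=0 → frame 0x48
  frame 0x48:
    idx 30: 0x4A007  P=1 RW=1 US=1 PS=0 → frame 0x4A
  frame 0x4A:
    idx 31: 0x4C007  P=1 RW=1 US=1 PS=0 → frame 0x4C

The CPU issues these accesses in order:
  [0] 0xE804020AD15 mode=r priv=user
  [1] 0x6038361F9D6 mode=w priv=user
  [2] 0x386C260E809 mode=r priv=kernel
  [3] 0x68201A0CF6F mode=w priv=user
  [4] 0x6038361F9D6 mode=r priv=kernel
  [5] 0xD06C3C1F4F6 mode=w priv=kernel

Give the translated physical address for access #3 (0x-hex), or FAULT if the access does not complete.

Per-access translation:
#0 VA=0xE804020AD15 (r,user):
  L0: frame=0x1B idx=29 entry=0x1D007 [P=1 RW=1 US=1 PS=0]
  L1: frame=0x1D idx=1 entry=0x21007 [P=1 RW=1 US=1 PS=0]
  L2: frame=0x21 idx=1 entry=0x22007 [P=1 RW=1 US=1 PS=0]
  L3: frame=0x22 idx=10 entry=0x25007 [P=1 RW=1 US=1 PS=0]
  ✓ 0x25D15  — 4 lookups
#1 VA=0x6038361F9D6 (w,user):
  L0: frame=0x1B idx=12 entry=0x29007 [P=1 RW=1 US=1 PS=0]
  L1: frame=0x29 idx=14 entry=0x2C007 [P=1 RW=1 US=1 PS=0]
  L2: frame=0x2C idx=27 entry=0x2F007 [P=1 RW=1 US=1 PS=0]
  L3: frame=0x2F idx=31 entry=0x31007 [P=1 RW=1 US=1 PS=0]
  ✓ 0x319D6  — 4 lookups
#2 VA=0x386C260E809 (r,kernel):
  L0: frame=0x1B idx=7 entry=0x34007 [P=1 RW=1 US=1 PS=0]
  L1: frame=0x34 idx=27 entry=0x36007 [P=1 RW=1 US=1 PS=0]
  L2: frame=0x36 idx=19 entry=0x38007 [P=1 RW=1 US=1 PS=0]
  L3: frame=0x38 idx=14 entry=0x3A007 [P=1 RW=1 US=1 PS=0]
  ✓ 0x3A809  — 4 lookups
#3 VA=0x68201A0CF6F (w,user):
  L0: frame=0x1B idx=13 entry=0x3B007 [P=1 RW=1 US=1 PS=0]
  L1: frame=0x3B idx=8 entry=0x3E007 [P=1 RW=1 US=1 PS=0]
  L2: frame=0x3E idx=13 entry=0x3F007 [P=1 RW=1 US=1 PS=0]
  L3: frame=0x3F idx=12 entry=0x41003 [P=1 RW=1 US=0 PS=0]
  ⇒ fault: PROTECTION_VIOLATION  — 4 lookups
#4 VA=0x6038361F9D6 (r,kernel):
  TLB hit vpn=0x6038361F → PA=0x319D6
#5 VA=0xD06C3C1F4F6 (w,kernel):
  L0: frame=0x1B idx=26 entry=0x45007 [P=1 RW=1 US=1 PS=0]
  L1: frame=0x45 idx=27 entry=0x48007 [P=1 RW=1 US=1 PS=0]
  L2: frame=0x48 idx=30 entry=0x4A007 [P=1 RW=1 US=1 PS=0]
  L3: frame=0x4A idx=31 entry=0x4C007 [P=1 RW=1 US=1 PS=0]
  ✓ 0x4C4F6  — 4 lookups

Access #3 PA: FAULT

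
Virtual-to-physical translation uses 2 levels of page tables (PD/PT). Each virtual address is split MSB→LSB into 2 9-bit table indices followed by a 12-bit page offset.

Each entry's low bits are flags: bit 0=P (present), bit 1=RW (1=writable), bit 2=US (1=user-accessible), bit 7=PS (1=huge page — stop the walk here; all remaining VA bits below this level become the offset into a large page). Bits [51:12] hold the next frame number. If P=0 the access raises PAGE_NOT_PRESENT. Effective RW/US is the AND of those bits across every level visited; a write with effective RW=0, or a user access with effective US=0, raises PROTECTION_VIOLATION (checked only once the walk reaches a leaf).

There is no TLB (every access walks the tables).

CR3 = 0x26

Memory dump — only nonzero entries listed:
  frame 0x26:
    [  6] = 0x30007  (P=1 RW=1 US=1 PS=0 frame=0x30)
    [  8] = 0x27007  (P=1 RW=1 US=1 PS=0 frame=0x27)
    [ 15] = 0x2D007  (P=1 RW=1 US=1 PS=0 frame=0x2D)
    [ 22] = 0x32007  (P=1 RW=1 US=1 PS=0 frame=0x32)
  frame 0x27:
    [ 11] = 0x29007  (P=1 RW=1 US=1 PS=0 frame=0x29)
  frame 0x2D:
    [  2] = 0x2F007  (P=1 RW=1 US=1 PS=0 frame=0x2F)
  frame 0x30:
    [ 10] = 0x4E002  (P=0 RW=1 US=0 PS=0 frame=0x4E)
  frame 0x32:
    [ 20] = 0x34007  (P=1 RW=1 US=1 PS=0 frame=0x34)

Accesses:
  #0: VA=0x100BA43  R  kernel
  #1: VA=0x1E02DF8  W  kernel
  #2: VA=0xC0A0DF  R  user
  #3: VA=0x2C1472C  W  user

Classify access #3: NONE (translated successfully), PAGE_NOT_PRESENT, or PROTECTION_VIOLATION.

Walk each access:
#0 VA=0x100BA43 (r,kernel):
  L0 @0x26[8] → 0x27007  P=1,RW=1,US=1,PS=0
  L1 @0x27[11] → 0x29007  P=1,RW=1,US=1,PS=0
  → PA=0x29A43  (2 entries read)
#1 VA=0x1E02DF8 (w,kernel):
  L0 @0x26[15] → 0x2D007  P=1,RW=1,US=1,PS=0
  L1 @0x2D[2] → 0x2F007  P=1,RW=1,US=1,PS=0
  → PA=0x2FDF8  (2 entries read)
#2 VA=0xC0A0DF (r,user):
  L0 @0x26[6] → 0x30007  P=1,RW=1,US=1,PS=0
  L1 @0x30[10] → 0x4E002  P=0,RW=1,US=0,PS=0
  ✗ PAGE_NOT_PRESENT  [2 reads]
#3 VA=0x2C1472C (w,user):
  L0 @0x26[22] → 0x32007  P=1,RW=1,US=1,PS=0
  L1 @0x32[20] → 0x34007  P=1,RW=1,US=1,PS=0
  → PA=0x3472C  (2 entries read)

Access #3 fault: NONE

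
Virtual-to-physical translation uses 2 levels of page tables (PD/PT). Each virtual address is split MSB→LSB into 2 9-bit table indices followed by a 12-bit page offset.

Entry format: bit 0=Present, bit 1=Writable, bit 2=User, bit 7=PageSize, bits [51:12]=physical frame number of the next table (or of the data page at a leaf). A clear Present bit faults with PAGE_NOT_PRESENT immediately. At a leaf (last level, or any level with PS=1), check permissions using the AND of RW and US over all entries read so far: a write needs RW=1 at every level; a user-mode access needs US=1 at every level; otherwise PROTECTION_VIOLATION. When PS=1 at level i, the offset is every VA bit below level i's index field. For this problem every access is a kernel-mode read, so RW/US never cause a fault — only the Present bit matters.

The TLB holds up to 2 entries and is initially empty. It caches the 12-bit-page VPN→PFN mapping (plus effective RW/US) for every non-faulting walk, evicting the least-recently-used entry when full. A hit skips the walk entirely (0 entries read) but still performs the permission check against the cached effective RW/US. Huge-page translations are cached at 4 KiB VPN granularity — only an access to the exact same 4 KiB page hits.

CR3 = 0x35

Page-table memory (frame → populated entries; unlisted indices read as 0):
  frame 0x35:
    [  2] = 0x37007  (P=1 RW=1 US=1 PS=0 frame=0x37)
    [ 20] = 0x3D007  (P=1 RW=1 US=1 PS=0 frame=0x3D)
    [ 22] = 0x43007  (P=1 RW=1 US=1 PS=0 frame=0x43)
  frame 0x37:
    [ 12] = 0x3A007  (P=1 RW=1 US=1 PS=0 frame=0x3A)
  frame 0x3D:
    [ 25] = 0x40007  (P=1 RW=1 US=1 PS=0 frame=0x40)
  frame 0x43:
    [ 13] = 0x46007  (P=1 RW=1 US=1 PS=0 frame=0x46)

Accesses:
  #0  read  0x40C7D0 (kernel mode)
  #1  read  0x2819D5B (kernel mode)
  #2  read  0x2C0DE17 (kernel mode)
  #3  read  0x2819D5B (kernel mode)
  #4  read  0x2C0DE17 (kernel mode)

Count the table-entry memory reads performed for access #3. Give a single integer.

Walk each access:
#0 VA=0x40C7D0 (r,kernel):
  lvl0: tbl 0x35, slot 2 ⇒ 0x37007 (P1/RW1/US1/PS0)
  lvl1: tbl 0x37, slot 12 ⇒ 0x3A007 (P1/RW1/US1/PS0)
  ⇒ phys 0x3A7D0  [2 reads]
#1 VA=0x2819D5B (r,kernel):
  lvl0: tbl 0x35, slot 20 ⇒ 0x3D007 (P1/RW1/US1/PS0)
  lvl1: tbl 0x3D, slot 25 ⇒ 0x40007 (P1/RW1/US1/PS0)
  ⇒ phys 0x40D5B  [2 reads]
#2 VA=0x2C0DE17 (r,kernel):
  lvl0: tbl 0x35, slot 22 ⇒ 0x43007 (P1/RW1/US1/PS0)
  lvl1: tbl 0x43, slot 13 ⇒ 0x46007 (P1/RW1/US1/PS0)
  ⇒ phys 0x46E17  [2 reads]
#3 VA=0x2819D5B (r,kernel):
  TLB hit vpn=0x2819 → PA=0x40D5B
#4 VA=0x2C0DE17 (r,kernel):
  TLB hit vpn=0x2C0D → PA=0x46E17

Entries read for #3: 0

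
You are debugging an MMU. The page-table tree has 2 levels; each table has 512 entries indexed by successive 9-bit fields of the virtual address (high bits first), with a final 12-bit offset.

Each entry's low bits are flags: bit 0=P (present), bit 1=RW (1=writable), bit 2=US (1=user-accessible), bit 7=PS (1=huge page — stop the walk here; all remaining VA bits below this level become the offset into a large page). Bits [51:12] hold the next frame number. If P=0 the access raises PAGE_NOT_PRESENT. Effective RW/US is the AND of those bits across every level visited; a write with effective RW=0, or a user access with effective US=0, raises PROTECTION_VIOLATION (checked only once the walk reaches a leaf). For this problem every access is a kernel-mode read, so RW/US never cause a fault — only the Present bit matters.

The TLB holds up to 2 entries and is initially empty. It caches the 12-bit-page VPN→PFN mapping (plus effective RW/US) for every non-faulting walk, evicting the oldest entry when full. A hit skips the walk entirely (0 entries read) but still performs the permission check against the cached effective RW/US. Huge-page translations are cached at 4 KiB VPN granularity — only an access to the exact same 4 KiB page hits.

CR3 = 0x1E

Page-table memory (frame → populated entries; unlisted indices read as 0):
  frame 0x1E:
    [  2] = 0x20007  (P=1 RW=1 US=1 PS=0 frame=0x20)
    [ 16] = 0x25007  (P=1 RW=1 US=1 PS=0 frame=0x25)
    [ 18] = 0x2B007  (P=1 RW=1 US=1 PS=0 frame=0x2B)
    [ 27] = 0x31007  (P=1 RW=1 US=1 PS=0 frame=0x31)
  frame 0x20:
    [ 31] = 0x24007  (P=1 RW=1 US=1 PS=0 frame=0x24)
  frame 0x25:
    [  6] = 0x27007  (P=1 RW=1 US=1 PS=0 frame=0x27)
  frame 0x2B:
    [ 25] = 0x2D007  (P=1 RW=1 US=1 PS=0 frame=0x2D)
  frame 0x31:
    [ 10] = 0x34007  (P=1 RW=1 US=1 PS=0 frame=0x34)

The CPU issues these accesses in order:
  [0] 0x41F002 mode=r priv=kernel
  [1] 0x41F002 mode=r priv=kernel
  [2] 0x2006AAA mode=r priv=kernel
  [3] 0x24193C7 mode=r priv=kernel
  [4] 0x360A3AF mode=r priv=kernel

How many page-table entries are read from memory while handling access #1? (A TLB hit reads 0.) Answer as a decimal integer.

Walk each access:
#0 VA=0x41F002 (r,kernel):
  L0 @0x1E[2] → 0x20007  P=1,RW=1,US=1,PS=0
  L1 @0x20[31] → 0x24007  P=1,RW=1,US=1,PS=0
  ✓ 0x24002  — 2 lookups
#1 VA=0x41F002 (r,kernel):
  TLB hit vpn=0x41F → PA=0x24002
#2 VA=0x2006AAA (r,kernel):
  L0 @0x1E[16] → 0x25007  P=1,RW=1,US=1,PS=0
  L1 @0x25[6] → 0x27007  P=1,RW=1,US=1,PS=0
  ✓ 0x27AAA  — 2 lookups
#3 VA=0x24193C7 (r,kernel):
  L0 @0x1E[18] → 0x2B007  P=1,RW=1,US=1,PS=0
  L1 @0x2B[25] → 0x2D007  P=1,RW=1,US=1,PS=0
  ✓ 0x2D3C7  — 2 lookups
#4 VA=0x360A3AF (r,kernel):
  L0 @0x1E[27] → 0x31007  P=1,RW=1,US=1,PS=0
  L1 @0x31[10] → 0x34007  P=1,RW=1,US=1,PS=0
  ✓ 0x343AF  — 2 lookups

Entries read for #1: 0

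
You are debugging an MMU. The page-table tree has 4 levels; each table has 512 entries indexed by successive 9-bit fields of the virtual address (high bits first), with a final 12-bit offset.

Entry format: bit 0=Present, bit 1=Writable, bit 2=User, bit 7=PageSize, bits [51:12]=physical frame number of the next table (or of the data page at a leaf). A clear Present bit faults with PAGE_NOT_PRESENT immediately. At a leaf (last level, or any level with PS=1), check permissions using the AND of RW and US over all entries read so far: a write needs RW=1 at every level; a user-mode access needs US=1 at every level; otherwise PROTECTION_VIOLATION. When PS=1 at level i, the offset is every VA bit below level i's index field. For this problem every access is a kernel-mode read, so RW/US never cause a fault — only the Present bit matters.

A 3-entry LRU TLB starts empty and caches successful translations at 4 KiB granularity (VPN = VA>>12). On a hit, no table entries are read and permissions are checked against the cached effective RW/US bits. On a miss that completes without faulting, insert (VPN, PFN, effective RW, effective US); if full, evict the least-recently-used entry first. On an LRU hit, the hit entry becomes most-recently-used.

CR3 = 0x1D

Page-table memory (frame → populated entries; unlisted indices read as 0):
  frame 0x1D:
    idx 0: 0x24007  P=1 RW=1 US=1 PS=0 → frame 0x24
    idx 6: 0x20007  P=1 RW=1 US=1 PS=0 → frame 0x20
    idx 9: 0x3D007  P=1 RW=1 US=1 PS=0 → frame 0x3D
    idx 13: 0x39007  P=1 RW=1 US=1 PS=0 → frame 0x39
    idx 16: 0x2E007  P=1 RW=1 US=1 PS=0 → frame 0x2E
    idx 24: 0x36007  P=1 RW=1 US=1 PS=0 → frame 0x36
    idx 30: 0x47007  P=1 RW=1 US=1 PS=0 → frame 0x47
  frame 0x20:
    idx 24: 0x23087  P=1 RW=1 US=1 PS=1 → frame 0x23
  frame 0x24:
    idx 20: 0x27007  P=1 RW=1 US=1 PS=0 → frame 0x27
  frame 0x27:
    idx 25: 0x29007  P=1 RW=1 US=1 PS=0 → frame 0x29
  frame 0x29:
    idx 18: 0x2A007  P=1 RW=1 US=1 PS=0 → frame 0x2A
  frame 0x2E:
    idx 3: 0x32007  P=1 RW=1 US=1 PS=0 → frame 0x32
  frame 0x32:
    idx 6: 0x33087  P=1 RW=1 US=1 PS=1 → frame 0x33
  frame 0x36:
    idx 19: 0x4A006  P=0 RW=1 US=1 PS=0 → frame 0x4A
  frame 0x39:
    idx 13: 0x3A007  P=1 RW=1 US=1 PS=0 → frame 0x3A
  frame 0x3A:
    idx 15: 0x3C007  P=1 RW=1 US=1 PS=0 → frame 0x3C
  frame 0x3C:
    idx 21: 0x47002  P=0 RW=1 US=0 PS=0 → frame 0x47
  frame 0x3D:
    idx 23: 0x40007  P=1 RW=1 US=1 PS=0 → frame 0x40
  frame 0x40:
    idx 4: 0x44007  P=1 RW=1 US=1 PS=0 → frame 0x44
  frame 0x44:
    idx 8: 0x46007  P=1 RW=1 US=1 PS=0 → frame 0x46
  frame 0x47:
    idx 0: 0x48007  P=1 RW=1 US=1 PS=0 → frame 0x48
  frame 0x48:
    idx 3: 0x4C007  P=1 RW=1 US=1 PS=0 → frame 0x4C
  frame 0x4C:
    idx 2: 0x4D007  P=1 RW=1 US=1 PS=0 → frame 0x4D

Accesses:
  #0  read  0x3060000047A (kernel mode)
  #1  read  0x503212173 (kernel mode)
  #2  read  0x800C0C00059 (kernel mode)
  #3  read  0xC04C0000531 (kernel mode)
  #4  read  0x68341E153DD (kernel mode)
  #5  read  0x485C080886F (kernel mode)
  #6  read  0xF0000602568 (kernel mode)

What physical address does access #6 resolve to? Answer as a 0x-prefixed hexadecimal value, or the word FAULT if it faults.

Trace:
#0 VA=0x3060000047A (r,kernel):
  L0: frame=0x1D idx=6 entry=0x20007 [P=1 RW=1 US=1 PS=0]
  L1: frame=0x20 idx=24 entry=0x23087 [P=1 RW=1 US=1 PS=1]
  ✓ 0x2347A (huge @L1)  — 2 lookups
#1 VA=0x503212173 (r,kernel):
  L0: frame=0x1D idx=0 entry=0x24007 [P=1 RW=1 US=1 PS=0]
  L1: frame=0x24 idx=20 entry=0x27007 [P=1 RW=1 US=1 PS=0]
  L2: frame=0x27 idx=25 entry=0x29007 [P=1 RW=1 US=1 PS=0]
  L3: frame=0x29 idx=18 entry=0x2A007 [P=1 RW=1 US=1 PS=0]
  ✓ 0x2A173  — 4 lookups
#2 VA=0x800C0C00059 (r,kernel):
  L0: frame=0x1D idx=16 entry=0x2E007 [P=1 RW=1 US=1 PS=0]
  L1: frame=0x2E idx=3 entry=0x32007 [P=1 RW=1 US=1 PS=0]
  L2: frame=0x32 idx=6 entry=0x33087 [P=1 RW=1 US=1 PS=1]
  ✓ 0x33059 (huge @L2)  — 3 lookups
#3 VA=0xC04C0000531 (r,kernel):
  L0: frame=0x1D idx=24 entry=0x36007 [P=1 RW=1 US=1 PS=0]
  L1: frame=0x36 idx=19 entry=0x4A006 [P=0 RW=1 US=1 PS=0]
  → PAGE_NOT_PRESENT  (2 entries read)
#4 VA=0x68341E153DD (r,kernel):
  L0: frame=0x1D idx=13 entry=0x39007 [P=1 RW=1 US=1 PS=0]
  L1: frame=0x39 idx=13 entry=0x3A007 [P=1 RW=1 US=1 PS=0]
  L2: frame=0x3A idx=15 entry=0x3C007 [P=1 RW=1 US=1 PS=0]
  L3: frame=0x3C idx=21 entry=0x47002 [P=0 RW=1 US=0 PS=0]
  → PAGE_NOT_PRESENT  (4 entries read)
#5 VA=0x485C080886F (r,kernel):
  L0: frame=0x1D idx=9 entry=0x3D007 [P=1 RW=1 US=1 PS=0]
  L1: frame=0x3D idx=23 entry=0x40007 [P=1 RW=1 US=1 PS=0]
  L2: frame=0x40 idx=4 entry=0x44007 [P=1 RW=1 US=1 PS=0]
  L3: frame=0x44 idx=8 entry=0x46007 [P=1 RW=1 US=1 PS=0]
  ✓ 0x4686F  — 4 lookups
#6 VA=0xF0000602568 (r,kernel):
  L0: frame=0x1D idx=30 entry=0x47007 [P=1 RW=1 US=1 PS=0]
  L1: frame=0x47 idx=0 entry=0x48007 [P=1 RW=1 US=1 PS=0]
  L2: frame=0x48 idx=3 entry=0x4C007 [P=1 RW=1 US=1 PS=0]
  L3: frame=0x4C idx=2 entry=0x4D007 [P=1 RW=1 US=1 PS=0]
  ✓ 0x4D568  — 4 lookups

Access #6 PA: 0x4D568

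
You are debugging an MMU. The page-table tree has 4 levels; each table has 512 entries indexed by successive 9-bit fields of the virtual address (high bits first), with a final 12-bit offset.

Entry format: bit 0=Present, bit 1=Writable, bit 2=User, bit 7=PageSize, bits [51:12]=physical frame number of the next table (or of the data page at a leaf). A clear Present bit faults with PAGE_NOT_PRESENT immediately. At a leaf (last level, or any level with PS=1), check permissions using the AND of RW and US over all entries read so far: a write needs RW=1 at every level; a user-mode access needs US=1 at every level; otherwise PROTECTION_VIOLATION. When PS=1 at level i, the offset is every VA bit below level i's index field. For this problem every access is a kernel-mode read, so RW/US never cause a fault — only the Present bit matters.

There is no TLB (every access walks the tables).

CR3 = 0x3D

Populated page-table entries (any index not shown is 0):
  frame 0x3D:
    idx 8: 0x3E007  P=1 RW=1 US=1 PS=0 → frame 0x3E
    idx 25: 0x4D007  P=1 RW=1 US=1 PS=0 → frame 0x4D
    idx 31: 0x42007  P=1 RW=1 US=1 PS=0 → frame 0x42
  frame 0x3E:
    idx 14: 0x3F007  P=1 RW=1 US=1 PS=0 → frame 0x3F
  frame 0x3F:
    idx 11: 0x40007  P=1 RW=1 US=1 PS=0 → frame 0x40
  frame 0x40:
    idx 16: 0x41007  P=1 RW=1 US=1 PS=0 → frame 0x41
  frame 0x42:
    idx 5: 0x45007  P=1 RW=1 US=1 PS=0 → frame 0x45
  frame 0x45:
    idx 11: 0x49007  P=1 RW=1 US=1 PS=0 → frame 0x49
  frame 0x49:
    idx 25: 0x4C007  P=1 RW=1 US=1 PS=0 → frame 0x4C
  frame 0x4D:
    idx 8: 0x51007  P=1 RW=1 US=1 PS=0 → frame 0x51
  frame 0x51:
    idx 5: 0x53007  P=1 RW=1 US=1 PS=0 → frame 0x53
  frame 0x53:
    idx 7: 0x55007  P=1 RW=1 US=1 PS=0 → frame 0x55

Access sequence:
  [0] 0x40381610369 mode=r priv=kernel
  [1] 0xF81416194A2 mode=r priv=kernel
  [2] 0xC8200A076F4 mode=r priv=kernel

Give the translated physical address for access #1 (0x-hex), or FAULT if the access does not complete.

Per-access translation:
#0 VA=0x40381610369 (r,kernel):
  L0: frame=0x3D idx=8 entry=0x3E007 [P=1 RW=1 US=1 PS=0]
  L1: frame=0x3E idx=14 entry=0x3F007 [P=1 RW=1 US=1 PS=0]
  L2: frame=0x3F idx=11 entry=0x40007 [P=1 RW=1 US=1 PS=0]
  L3: frame=0x40 idx=16 entry=0x41007 [P=1 RW=1 US=1 PS=0]
  → PA=0x41369  (4 entries read)
#1 VA=0xF81416194A2 (r,kernel):
  L0: frame=0x3D idx=31 entry=0x42007 [P=1 RW=1 US=1 PS=0]
  L1: frame=0x42 idx=5 entry=0x45007 [P=1 RW=1 US=1 PS=0]
  L2: frame=0x45 idx=11 entry=0x49007 [P=1 RW=1 US=1 PS=0]
  L3: frame=0x49 idx=25 entry=0x4C007 [P=1 RW=1 US=1 PS=0]
  → PA=0x4C4A2  (4 entries read)
#2 VA=0xC8200A076F4 (r,kernel):
  L0: frame=0x3D idx=25 entry=0x4D007 [P=1 RW=1 US=1 PS=0]
  L1: frame=0x4D idx=8 entry=0x51007 [P=1 RW=1 US=1 PS=0]
  L2: frame=0x51 idx=5 entry=0x53007 [P=1 RW=1 US=1 PS=0]
  L3: frame=0x53 idx=7 entry=0x55007 [P=1 RW=1 US=1 PS=0]
  → PA=0x556F4  (4 entries read)

Access #1 PA: 0x4C4A2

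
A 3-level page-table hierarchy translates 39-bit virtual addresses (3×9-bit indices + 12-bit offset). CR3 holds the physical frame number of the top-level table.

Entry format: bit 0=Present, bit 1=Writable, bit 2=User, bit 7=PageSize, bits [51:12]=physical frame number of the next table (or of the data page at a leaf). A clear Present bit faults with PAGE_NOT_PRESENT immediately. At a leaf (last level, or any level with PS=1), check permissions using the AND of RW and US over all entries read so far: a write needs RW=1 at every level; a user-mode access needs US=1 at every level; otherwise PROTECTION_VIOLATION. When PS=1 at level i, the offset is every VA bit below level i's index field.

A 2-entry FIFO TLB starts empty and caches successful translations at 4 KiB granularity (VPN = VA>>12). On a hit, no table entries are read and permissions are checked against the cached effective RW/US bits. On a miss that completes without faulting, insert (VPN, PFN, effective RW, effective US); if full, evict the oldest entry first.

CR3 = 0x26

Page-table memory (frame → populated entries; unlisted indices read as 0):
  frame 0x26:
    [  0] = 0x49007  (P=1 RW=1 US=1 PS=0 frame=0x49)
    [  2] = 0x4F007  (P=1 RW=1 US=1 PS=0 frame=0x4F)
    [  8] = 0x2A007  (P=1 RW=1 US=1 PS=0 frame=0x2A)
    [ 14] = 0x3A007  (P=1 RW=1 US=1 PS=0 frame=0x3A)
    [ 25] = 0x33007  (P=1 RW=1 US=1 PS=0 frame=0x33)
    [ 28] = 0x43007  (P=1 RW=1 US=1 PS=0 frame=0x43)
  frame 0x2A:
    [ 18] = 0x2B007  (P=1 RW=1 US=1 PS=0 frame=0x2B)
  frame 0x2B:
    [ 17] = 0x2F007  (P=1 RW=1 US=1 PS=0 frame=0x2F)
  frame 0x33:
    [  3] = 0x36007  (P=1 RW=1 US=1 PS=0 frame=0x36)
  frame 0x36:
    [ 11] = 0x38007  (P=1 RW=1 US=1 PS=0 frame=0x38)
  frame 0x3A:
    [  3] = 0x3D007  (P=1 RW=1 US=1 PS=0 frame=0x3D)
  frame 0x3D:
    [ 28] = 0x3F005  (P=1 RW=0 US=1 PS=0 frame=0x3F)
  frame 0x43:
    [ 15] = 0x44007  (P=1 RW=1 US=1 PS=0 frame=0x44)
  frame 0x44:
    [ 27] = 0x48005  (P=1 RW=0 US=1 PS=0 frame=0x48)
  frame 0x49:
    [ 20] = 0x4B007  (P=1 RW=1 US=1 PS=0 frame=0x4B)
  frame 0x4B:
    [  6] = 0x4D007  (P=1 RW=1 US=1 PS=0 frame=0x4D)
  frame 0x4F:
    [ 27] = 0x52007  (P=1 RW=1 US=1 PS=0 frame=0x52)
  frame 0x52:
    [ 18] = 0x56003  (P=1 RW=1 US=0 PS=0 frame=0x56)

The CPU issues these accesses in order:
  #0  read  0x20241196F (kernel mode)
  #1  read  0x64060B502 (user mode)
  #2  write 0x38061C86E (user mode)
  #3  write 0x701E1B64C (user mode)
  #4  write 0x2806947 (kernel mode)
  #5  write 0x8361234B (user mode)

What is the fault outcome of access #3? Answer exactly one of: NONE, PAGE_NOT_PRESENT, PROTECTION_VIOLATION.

Per-access translation:
#0 VA=0x20241196F (r,kernel):
  lvl0: tbl 0x26, slot 8 ⇒ 0x2A007 (P1/RW1/US1/PS0)
  lvl1: tbl 0x2A, slot 18 ⇒ 0x2B007 (P1/RW1/US1/PS0)
  lvl2: tbl 0x2B, slot 17 ⇒ 0x2F007 (P1/RW1/US1/PS0)
  ✓ 0x2F96F  — 3 lookups
#1 VA=0x64060B502 (r,user):
  lvl0: tbl 0x26, slot 25 ⇒ 0x33007 (P1/RW1/US1/PS0)
  lvl1: tbl 0x33, slot 3 ⇒ 0x36007 (P1/RW1/US1/PS0)
  lvl2: tbl 0x36, slot 11 ⇒ 0x38007 (P1/RW1/US1/PS0)
  ✓ 0x38502  — 3 lookups
#2 VA=0x38061C86E (w,user):
  lvl0: tbl 0x26, slot 14 ⇒ 0x3A007 (P1/RW1/US1/PS0)
  lvl1: tbl 0x3A, slot 3 ⇒ 0x3D007 (P1/RW1/US1/PS0)
  lvl2: tbl 0x3D, slot 28 ⇒ 0x3F005 (P1/RW0/US1/PS0)
  ✗ PROTECTION_VIOLATION  [3 reads]
#3 VA=0x701E1B64C (w,user):
  lvl0: tbl 0x26, slot 28 ⇒ 0x43007 (P1/RW1/US1/PS0)
  lvl1: tbl 0x43, slot 15 ⇒ 0x44007 (P1/RW1/US1/PS0)
  lvl2: tbl 0x44, slot 27 ⇒ 0x48005 (P1/RW0/US1/PS0)
  ✗ PROTECTION_VIOLATION  [3 reads]
#4 VA=0x2806947 (w,kernel):
  lvl0: tbl 0x26, slot 0 ⇒ 0x49007 (P1/RW1/US1/PS0)
  lvl1: tbl 0x49, slot 20 ⇒ 0x4B007 (P1/RW1/US1/PS0)
  lvl2: tbl 0x4B, slot 6 ⇒ 0x4D007 (P1/RW1/US1/PS0)
  ✓ 0x4D947  — 3 lookups
#5 VA=0x8361234B (w,user):
  lvl0: tbl 0x26, slot 2 ⇒ 0x4F007 (P1/RW1/US1/PS0)
  lvl1: tbl 0x4F, slot 27 ⇒ 0x52007 (P1/RW1/US1/PS0)
  lvl2: tbl 0x52, slot 18 ⇒ 0x56003 (P1/RW1/US0/PS0)
  ✗ PROTECTION_VIOLATION  [3 reads]

Access #3 fault: PROTECTION_VIOLATION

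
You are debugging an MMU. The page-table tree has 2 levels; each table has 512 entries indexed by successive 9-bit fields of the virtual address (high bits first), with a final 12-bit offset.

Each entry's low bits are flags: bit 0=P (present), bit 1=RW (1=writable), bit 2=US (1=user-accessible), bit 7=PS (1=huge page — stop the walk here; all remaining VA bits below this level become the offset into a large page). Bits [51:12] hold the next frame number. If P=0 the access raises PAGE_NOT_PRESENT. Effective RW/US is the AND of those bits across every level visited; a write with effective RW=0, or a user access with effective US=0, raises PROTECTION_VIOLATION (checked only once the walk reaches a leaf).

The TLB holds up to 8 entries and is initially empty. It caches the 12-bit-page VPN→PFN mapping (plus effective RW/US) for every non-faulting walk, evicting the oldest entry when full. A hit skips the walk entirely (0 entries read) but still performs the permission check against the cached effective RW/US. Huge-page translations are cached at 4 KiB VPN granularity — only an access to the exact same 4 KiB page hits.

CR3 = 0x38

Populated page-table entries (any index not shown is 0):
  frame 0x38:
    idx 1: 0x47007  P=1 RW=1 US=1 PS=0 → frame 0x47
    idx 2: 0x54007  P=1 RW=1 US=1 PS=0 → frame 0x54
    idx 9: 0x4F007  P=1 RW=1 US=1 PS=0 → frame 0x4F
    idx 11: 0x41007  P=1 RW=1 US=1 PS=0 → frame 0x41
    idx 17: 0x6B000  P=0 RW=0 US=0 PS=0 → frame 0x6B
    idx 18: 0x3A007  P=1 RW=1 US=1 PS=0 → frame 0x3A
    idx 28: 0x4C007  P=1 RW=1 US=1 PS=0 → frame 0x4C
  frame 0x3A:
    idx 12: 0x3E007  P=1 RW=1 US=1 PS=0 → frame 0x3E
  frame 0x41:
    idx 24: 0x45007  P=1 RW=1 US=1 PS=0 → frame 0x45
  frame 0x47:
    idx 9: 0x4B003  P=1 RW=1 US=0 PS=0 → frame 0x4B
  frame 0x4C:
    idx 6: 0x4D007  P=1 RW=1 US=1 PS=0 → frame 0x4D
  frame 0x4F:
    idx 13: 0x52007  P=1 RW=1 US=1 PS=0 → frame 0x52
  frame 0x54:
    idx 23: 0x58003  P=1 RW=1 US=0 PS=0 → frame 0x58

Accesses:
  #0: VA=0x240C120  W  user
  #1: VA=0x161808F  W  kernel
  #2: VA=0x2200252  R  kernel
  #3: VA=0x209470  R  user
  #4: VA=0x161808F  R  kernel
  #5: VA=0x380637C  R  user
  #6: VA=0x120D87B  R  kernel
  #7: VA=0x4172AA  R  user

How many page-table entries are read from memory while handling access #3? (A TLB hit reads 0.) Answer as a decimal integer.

Trace:
#0 VA=0x240C120 (w,user):
  L0 @0x38[18] → 0x3A007  P=1,RW=1,US=1,PS=0
  L1 @0x3A[12] → 0x3E007  P=1,RW=1,US=1,PS=0
  → PA=0x3E120  (2 entries read)
#1 VA=0x161808F (w,kernel):
  L0 @0x38[11] → 0x41007  P=1,RW=1,US=1,PS=0
  L1 @0x41[24] → 0x45007  P=1,RW=1,US=1,PS=0
  → PA=0x4508F  (2 entries read)
#2 VA=0x2200252 (r,kernel):
  L0 @0x38[17] → 0x6B000  P=0,RW=0,US=0,PS=0
  ⇒ fault: PAGE_NOT_PRESENT  — 1 lookups
#3 VA=0x209470 (r,user):
  L0 @0x38[1] → 0x47007  P=1,RW=1,US=1,PS=0
  L1 @0x47[9] → 0x4B003  P=1,RW=1,US=0,PS=0
  ⇒ fault: PROTECTION_VIOLATION  — 2 lookups
#4 VA=0x161808F (r,kernel):
  TLB hit vpn=0x1618 → PA=0x4508F
#5 VA=0x380637C (r,user):
  L0 @0x38[28] → 0x4C007  P=1,RW=1,US=1,PS=0
  L1 @0x4C[6] → 0x4D007  P=1,RW=1,US=1,PS=0
  → PA=0x4D37C  (2 entries read)
#6 VA=0x120D87B (r,kernel):
  L0 @0x38[9] → 0x4F007  P=1,RW=1,US=1,PS=0
  L1 @0x4F[13] → 0x52007  P=1,RW=1,US=1,PS=0
  → PA=0x5287B  (2 entries read)
#7 VA=0x4172AA (r,user):
  L0 @0x38[2] → 0x54007  P=1,RW=1,US=1,PS=0
  L1 @0x54[23] → 0x58003  P=1,RW=1,US=0,PS=0
  ⇒ fault: PROTECTION_VIOLATION  — 2 lookups

Entries read for #3: 2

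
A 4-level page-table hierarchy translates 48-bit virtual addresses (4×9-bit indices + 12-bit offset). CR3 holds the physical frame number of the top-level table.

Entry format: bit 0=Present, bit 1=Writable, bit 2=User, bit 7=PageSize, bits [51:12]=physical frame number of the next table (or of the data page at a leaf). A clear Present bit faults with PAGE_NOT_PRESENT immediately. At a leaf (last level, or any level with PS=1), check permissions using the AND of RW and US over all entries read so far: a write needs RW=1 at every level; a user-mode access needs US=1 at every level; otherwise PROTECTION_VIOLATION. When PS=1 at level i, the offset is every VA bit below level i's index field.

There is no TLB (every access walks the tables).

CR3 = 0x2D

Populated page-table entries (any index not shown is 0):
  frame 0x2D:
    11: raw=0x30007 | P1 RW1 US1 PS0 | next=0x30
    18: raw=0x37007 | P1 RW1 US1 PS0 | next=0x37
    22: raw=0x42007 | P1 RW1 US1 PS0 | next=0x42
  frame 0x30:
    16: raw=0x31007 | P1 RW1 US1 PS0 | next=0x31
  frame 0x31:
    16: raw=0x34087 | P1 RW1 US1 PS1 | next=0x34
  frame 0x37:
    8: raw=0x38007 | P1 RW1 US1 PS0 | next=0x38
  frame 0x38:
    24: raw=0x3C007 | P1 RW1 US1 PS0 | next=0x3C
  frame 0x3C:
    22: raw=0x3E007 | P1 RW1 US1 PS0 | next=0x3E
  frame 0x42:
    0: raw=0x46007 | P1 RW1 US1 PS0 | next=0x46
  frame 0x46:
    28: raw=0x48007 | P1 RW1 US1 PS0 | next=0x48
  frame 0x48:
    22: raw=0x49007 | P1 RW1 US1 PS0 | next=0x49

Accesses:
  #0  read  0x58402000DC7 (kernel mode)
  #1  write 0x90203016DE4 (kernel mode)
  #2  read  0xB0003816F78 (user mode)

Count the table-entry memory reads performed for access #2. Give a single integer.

Walk each access:
#0 VA=0x58402000DC7 (r,kernel):
  L0 @0x2D[11] → 0x30007  P=1,RW=1,US=1,PS=0
  L1 @0x30[16] → 0x31007  P=1,RW=1,US=1,PS=0
  L2 @0x31[16] → 0x34087  P=1,RW=1,US=1,PS=1
  → PA=0x34DC7 (huge @L2)  (3 entries read)
#1 VA=0x90203016DE4 (w,kernel):
  L0 @0x2D[18] → 0x37007  P=1,RW=1,US=1,PS=0
  L1 @0x37[8] → 0x38007  P=1,RW=1,US=1,PS=0
  L2 @0x38[24] → 0x3C007  P=1,RW=1,US=1,PS=0
  L3 @0x3C[22] → 0x3E007  P=1,RW=1,US=1,PS=0
  → PA=0x3EDE4  (4 entries read)
#2 VA=0xB0003816F78 (r,user):
  L0 @0x2D[22] → 0x42007  P=1,RW=1,US=1,PS=0
  L1 @0x42[0] → 0x46007  P=1,RW=1,US=1,PS=0
  L2 @0x46[28] → 0x48007  P=1,RW=1,US=1,PS=0
  L3 @0x48[22] → 0x49007  P=1,RW=1,US=1,PS=0
  → PA=0x49F78  (4 entries read)

Entries read for #2: 4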